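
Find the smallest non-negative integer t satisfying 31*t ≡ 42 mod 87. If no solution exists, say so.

gcd(31, 87) = 1, so a unique solution mod 87 exists.
31⁻¹ ≡ 73 (mod 87).
t ≡ 73*42 ≡ 21 (mod 87).

21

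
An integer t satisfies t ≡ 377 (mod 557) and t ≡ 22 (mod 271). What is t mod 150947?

87826

557⁻¹ mod 271: 557×253 ≡ 1 (mod 271), so 557⁻¹ ≡ 253.
t = 377 + 557×((22 − 377)×253 mod 271) = 377 + 557×157 = 87826.
Check: 87826 mod 557 = 377, 87826 mod 271 = 22. ✓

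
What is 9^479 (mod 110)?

49

Compute successive squares:
479 in binary is 111011111, i.e. 479 = 256 + 128 + 64 + 16 + 8 + 4 + 2 + 1.
9^1 ≡ 9 (mod 110)
9^2 ≡ 9^2 = 81 (mod 110)
9^4 ≡ 81^2 = 6561 ≡ 71 (mod 110)
9^8 ≡ 71^2 = 5041 ≡ 91 (mod 110)
9^16 ≡ 91^2 = 8281 ≡ 31 (mod 110)
9^32 ≡ 31^2 = 961 ≡ 81 (mod 110)
9^64 ≡ 81^2 = 6561 ≡ 71 (mod 110)
9^128 ≡ 71^2 = 5041 ≡ 91 (mod 110)
9^256 ≡ 91^2 = 8281 ≡ 31 (mod 110)
9^479 = 9^256 · 9^128 · 9^64 · 9^16 · 9^8 · 9^4 · 9^2 · 9^1 ≡ 31 · 91 · 71 · 31 · 91 · 71 · 81 · 9 (mod 110).
Accumulate the product:
31 · 91 = 2821 ≡ 71
71 · 71 = 5041 ≡ 91
91 · 31 = 2821 ≡ 71
71 · 91 = 6461 ≡ 81
81 · 71 = 5751 ≡ 31
31 · 81 = 2511 ≡ 91
91 · 9 = 819 ≡ 49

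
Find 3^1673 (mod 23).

Compute successive squares:
1673 in binary is 11010001001, i.e. 1673 = 1024 + 512 + 128 + 8 + 1.
3^1 ≡ 3 (mod 23)
3^2 ≡ 3^2 = 9 (mod 23)
3^4 ≡ 9^2 = 81 ≡ 12 (mod 23)
3^8 ≡ 12^2 = 144 ≡ 6 (mod 23)
3^16 ≡ 6^2 = 36 ≡ 13 (mod 23)
3^32 ≡ 13^2 = 169 ≡ 8 (mod 23)
3^64 ≡ 8^2 = 64 ≡ 18 (mod 23)
3^128 ≡ 18^2 = 324 ≡ 2 (mod 23)
3^256 ≡ 2^2 = 4 (mod 23)
3^512 ≡ 4^2 = 16 (mod 23)
3^1024 ≡ 16^2 = 256 ≡ 3 (mod 23)
3^1673 = 3^1024 * 3^512 * 3^128 * 3^8 * 3^1 ≡ 3 * 16 * 2 * 6 * 3 (mod 23).
Accumulate the product:
3 * 16 = 48 ≡ 2
2 * 2 = 4
4 * 6 = 24 ≡ 1
1 * 3 = 3

3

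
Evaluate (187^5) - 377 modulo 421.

(187)^5 ≡ 112 (mod 421)
112 - 377 = -265 ≡ 156 (mod 421)

156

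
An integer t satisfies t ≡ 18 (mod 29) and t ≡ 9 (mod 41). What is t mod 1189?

29⁻¹ mod 41: 29·17 ≡ 1 (mod 41), so 29⁻¹ ≡ 17.
t = 18 + 29·((9 − 18)·17 mod 41) = 18 + 29·11 = 337.
Check: 337 mod 29 = 18, 337 mod 41 = 9. ✓

337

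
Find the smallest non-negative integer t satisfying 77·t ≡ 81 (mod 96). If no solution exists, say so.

21

gcd(77, 96) = 1, so a unique solution mod 96 exists.
77⁻¹ ≡ 5 (mod 96).
t ≡ 5·81 ≡ 21 (mod 96).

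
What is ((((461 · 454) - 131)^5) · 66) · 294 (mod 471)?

461 · 454 = 209294 ≡ 170 (mod 471)
170 - 131 = 39
(39)^5 ≡ 381 (mod 471)
381 · 66 = 25146 ≡ 183 (mod 471)
183 · 294 = 53802 ≡ 108 (mod 471)

108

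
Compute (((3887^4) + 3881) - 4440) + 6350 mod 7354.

2690

(3887)^4 ≡ 4253 (mod 7354)
4253 + 3881 = 8134 ≡ 780 (mod 7354)
780 - 4440 = -3660 ≡ 3694 (mod 7354)
3694 + 6350 = 10044 ≡ 2690 (mod 7354)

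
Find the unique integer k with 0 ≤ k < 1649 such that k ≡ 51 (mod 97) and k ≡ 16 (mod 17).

730

97⁻¹ mod 17: 97·10 ≡ 1 (mod 17), so 97⁻¹ ≡ 10.
k = 51 + 97·((16 − 51)·10 mod 17) = 51 + 97·7 = 730.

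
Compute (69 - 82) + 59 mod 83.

69 - 82 = -13 ≡ 70 (mod 83)
70 + 59 = 129 ≡ 46 (mod 83)

46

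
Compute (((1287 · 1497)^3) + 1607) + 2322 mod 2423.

1287 · 1497 = 1926639 ≡ 354 (mod 2423)
(354)^3 ≡ 1580 (mod 2423)
1580 + 1607 = 3187 ≡ 764 (mod 2423)
764 + 2322 = 3086 ≡ 663 (mod 2423)

663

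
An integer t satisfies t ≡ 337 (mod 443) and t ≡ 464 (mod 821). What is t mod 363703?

443⁻¹ mod 821: 443×480 ≡ 1 (mod 821), so 443⁻¹ ≡ 480.
t = 337 + 443×((464 − 337)×480 mod 821) = 337 + 443×206 = 91595.

91595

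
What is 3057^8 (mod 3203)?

Using repeated squaring:
3057^1 ≡ 3057 (mod 3203)
3057^2 ≡ 3057^2 = 9345249 ≡ 2098 (mod 3203)
3057^4 ≡ 2098^2 = 4401604 ≡ 682 (mod 3203)
3057^8 ≡ 682^2 = 465124 ≡ 689 (mod 3203)
So 3057^8 ≡ 689 (mod 3203).

689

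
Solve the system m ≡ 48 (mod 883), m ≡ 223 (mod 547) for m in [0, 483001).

883⁻¹ mod 547: 883*477 ≡ 1 (mod 547), so 883⁻¹ ≡ 477.
m = 48 + 883*((223 − 48)*477 mod 547) = 48 + 883*331 = 292321.

292321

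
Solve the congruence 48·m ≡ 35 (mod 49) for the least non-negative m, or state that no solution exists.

gcd(48, 49) = 1, so a unique solution mod 49 exists.
48⁻¹ ≡ 48 (mod 49).
m ≡ 48·35 ≡ 14 (mod 49).

14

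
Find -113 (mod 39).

4

-113 = -3×39 + 4, so -113 ≡ 4 (mod 39).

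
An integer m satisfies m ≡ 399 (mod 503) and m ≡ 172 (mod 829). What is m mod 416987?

262965

503⁻¹ mod 829: 503·89 ≡ 1 (mod 829), so 503⁻¹ ≡ 89.
m = 399 + 503·((172 − 399)·89 mod 829) = 399 + 503·522 = 262965.
Check: 262965 mod 503 = 399, 262965 mod 829 = 172. ✓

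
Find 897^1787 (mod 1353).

1787 in binary is 11011111011, i.e. 1787 = 1024 + 512 + 128 + 64 + 32 + 16 + 8 + 2 + 1.
897^1 ≡ 897 (mod 1353)
897^2 ≡ 897^2 = 804609 ≡ 927 (mod 1353)
897^4 ≡ 927^2 = 859329 ≡ 174 (mod 1353)
897^8 ≡ 174^2 = 30276 ≡ 510 (mod 1353)
897^16 ≡ 510^2 = 260100 ≡ 324 (mod 1353)
897^32 ≡ 324^2 = 104976 ≡ 795 (mod 1353)
897^64 ≡ 795^2 = 632025 ≡ 174 (mod 1353)
897^128 ≡ 174^2 = 30276 ≡ 510 (mod 1353)
897^256 ≡ 510^2 = 260100 ≡ 324 (mod 1353)
897^512 ≡ 324^2 = 104976 ≡ 795 (mod 1353)
897^1024 ≡ 795^2 = 632025 ≡ 174 (mod 1353)
897^1787 = 897^1024 × 897^512 × 897^128 × 897^64 × 897^32 × 897^16 × 897^8 × 897^2 × 897^1 ≡ 174 × 795 × 510 × 174 × 795 × 324 × 510 × 927 × 897 (mod 1353).
Accumulate the product:
174 × 795 = 138330 ≡ 324
324 × 510 = 165240 ≡ 174
174 × 174 = 30276 ≡ 510
510 × 795 = 405450 ≡ 903
903 × 324 = 292572 ≡ 324
324 × 510 = 165240 ≡ 174
174 × 927 = 161298 ≡ 291
291 × 897 = 261027 ≡ 1251

1251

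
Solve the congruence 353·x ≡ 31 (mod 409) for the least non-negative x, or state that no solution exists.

gcd(353, 409) = 1, so a unique solution mod 409 exists.
353⁻¹ ≡ 241 (mod 409).
x ≡ 241·31 ≡ 109 (mod 409).

109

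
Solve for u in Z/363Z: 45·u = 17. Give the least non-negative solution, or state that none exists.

gcd(45, 363) = 3, and 3 does not divide 17.
So the congruence has no solution.

no solution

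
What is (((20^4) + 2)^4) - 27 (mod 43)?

(20)^4 ≡ 40 (mod 43)
40 + 2 = 42
(42)^4 ≡ 1 (mod 43)
1 - 27 = -26 ≡ 17 (mod 43)

17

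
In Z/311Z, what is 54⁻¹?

Run the extended Euclidean algorithm:
311 = 5*54 + 41
54 = 1*41 + 13
41 = 3*13 + 2
13 = 6*2 + 1
2 = 2*1 + 0
gcd(54, 311) = 1, so the inverse exists.
Back-substitute for 1:
1 = 1*13 − 6*2
  = −6*41 + 19*13
  = 19*54 − 25*41
  = −25*311 + 144*54
So 54⁻¹ ≡ 144 (mod 311).

144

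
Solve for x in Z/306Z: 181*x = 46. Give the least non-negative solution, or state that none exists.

gcd(181, 306) = 1, so a unique solution mod 306 exists.
181⁻¹ ≡ 235 (mod 306).
x ≡ 235*46 ≡ 100 (mod 306).

100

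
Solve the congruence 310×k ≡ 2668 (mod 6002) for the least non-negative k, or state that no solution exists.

gcd(310, 6002) = 2, and 2 | 2668, so solutions exist.
Divide through by 2: 155×k mod 3001 = 1334.
155⁻¹ ≡ 2304 (mod 3001).
k ≡ 2304×1334 ≡ 512 (mod 3001).
The smallest non-negative solution is k = 512.

512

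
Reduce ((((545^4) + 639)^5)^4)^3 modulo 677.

(545)^4 ≡ 542 (mod 677)
542 + 639 = 1181 ≡ 504 (mod 677)
(504)^5 ≡ 424 (mod 677)
(424)^4 ≡ 210 (mod 677)
(210)^3 ≡ 317 (mod 677)

317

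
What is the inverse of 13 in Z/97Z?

97 = 7×13 + 6
13 = 2×6 + 1
6 = 6×1 + 0
gcd(13, 97) = 1, so the inverse exists.
Back-substitute for 1:
1 = 1×13 − 2×6
  = −2×97 + 15×13
So 13⁻¹ ≡ 15 (mod 97).

15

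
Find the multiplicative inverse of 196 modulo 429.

429 = 2·196 + 37
196 = 5·37 + 11
37 = 3·11 + 4
11 = 2·4 + 3
4 = 1·3 + 1
3 = 3·1 + 0
gcd(196, 429) = 1, so the inverse exists.
Bézout: 1 = 53·429 − 116·196.
So 196⁻¹ ≡ −116 ≡ 313 (mod 429).

313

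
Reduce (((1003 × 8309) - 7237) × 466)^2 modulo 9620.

9460

1003 × 8309 = 8333927 ≡ 3007 (mod 9620)
3007 - 7237 = -4230 ≡ 5390 (mod 9620)
5390 × 466 = 2511740 ≡ 920 (mod 9620)
(920)^2 ≡ 9460 (mod 9620)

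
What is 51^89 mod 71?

Using repeated squaring:
89 in binary is 1011001, i.e. 89 = 64 + 16 + 8 + 1.
51^1 ≡ 51 (mod 71)
51^2 ≡ 51^2 = 2601 ≡ 45 (mod 71)
51^4 ≡ 45^2 = 2025 ≡ 37 (mod 71)
51^8 ≡ 37^2 = 1369 ≡ 20 (mod 71)
51^16 ≡ 20^2 = 400 ≡ 45 (mod 71)
51^32 ≡ 45^2 = 2025 ≡ 37 (mod 71)
51^64 ≡ 37^2 = 1369 ≡ 20 (mod 71)
51^89 = 51^64 * 51^16 * 51^8 * 51^1 ≡ 20 * 45 * 20 * 51 (mod 71).
Accumulate the product:
20 * 45 = 900 ≡ 48
48 * 20 = 960 ≡ 37
37 * 51 = 1887 ≡ 41

41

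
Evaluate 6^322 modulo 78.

30

By square-and-multiply:
322 in binary is 101000010, i.e. 322 = 256 + 64 + 2.
6^1 ≡ 6 (mod 78)
6^2 ≡ 6^2 = 36 (mod 78)
6^4 ≡ 36^2 = 1296 ≡ 48 (mod 78)
6^8 ≡ 48^2 = 2304 ≡ 42 (mod 78)
6^16 ≡ 42^2 = 1764 ≡ 48 (mod 78)
6^32 ≡ 48^2 = 2304 ≡ 42 (mod 78)
6^64 ≡ 42^2 = 1764 ≡ 48 (mod 78)
6^128 ≡ 48^2 = 2304 ≡ 42 (mod 78)
6^256 ≡ 42^2 = 1764 ≡ 48 (mod 78)
6^322 = 6^256 · 6^64 · 6^2 ≡ 48 · 48 · 36 (mod 78).
Accumulate the product:
48 · 48 = 2304 ≡ 42
42 · 36 = 1512 ≡ 30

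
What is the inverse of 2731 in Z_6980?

1991

6980 = 2×2731 + 1518
2731 = 1×1518 + 1213
1518 = 1×1213 + 305
1213 = 3×305 + 298
305 = 1×298 + 7
298 = 42×7 + 4
7 = 1×4 + 3
4 = 1×3 + 1
3 = 3×1 + 0
gcd(2731, 6980) = 1, so the inverse exists.
Back-substitute for 1:
1 = 1×4 − 1×3
  = −1×7 + 2×4
  = 2×298 − 85×7
  = −85×305 + 87×298
  = 87×1213 − 346×305
  = −346×1518 + 433×1213
  = 433×2731 − 779×1518
  = −779×6980 + 1991×2731
So 2731⁻¹ ≡ 1991 (mod 6980).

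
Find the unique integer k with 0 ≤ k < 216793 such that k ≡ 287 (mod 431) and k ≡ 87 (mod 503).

170101

431⁻¹ mod 503: 431*496 ≡ 1 (mod 503), so 431⁻¹ ≡ 496.
k = 287 + 431*((87 − 287)*496 mod 503) = 287 + 431*394 = 170101.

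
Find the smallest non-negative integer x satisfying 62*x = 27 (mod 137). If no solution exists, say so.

38

gcd(62, 137) = 1, so a unique solution mod 137 exists.
62⁻¹ ≡ 42 (mod 137).
x ≡ 42*27 ≡ 38 (mod 137).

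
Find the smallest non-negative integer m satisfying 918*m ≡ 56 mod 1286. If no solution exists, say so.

gcd(918, 1286) = 2, and 2 | 56, so solutions exist.
Divide through by 2: 459*m mod 643 = 28.
459⁻¹ ≡ 318 (mod 643).
m ≡ 318*28 ≡ 545 (mod 643).
The smallest non-negative solution is m = 545.

545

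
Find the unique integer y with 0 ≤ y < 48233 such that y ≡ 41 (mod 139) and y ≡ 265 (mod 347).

11022

139⁻¹ mod 347: 139·5 ≡ 1 (mod 347), so 139⁻¹ ≡ 5.
y = 41 + 139·((265 − 41)·5 mod 347) = 41 + 139·79 = 11022.
Check: 11022 mod 139 = 41, 11022 mod 347 = 265. ✓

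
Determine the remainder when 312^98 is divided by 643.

By square-and-multiply:
98 in binary is 1100010, i.e. 98 = 64 + 32 + 2.
312^1 ≡ 312 (mod 643)
312^2 ≡ 312^2 = 97344 ≡ 251 (mod 643)
312^4 ≡ 251^2 = 63001 ≡ 630 (mod 643)
312^8 ≡ 630^2 = 396900 ≡ 169 (mod 643)
312^16 ≡ 169^2 = 28561 ≡ 269 (mod 643)
312^32 ≡ 269^2 = 72361 ≡ 345 (mod 643)
312^64 ≡ 345^2 = 119025 ≡ 70 (mod 643)
312^98 = 312^64 * 312^32 * 312^2 ≡ 70 * 345 * 251 (mod 643).
Accumulate the product:
70 * 345 = 24150 ≡ 359
359 * 251 = 90109 ≡ 89

89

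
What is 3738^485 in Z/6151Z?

Compute successive squares:
3738^1 ≡ 3738 (mod 6151)
3738^2 ≡ 3738^2 = 13972644 ≡ 3723 (mod 6151)
3738^4 ≡ 3723^2 = 13860729 ≡ 2526 (mod 6151)
3738^8 ≡ 2526^2 = 6380676 ≡ 2089 (mod 6151)
3738^16 ≡ 2089^2 = 4363921 ≡ 2862 (mod 6151)
3738^32 ≡ 2862^2 = 8191044 ≡ 4063 (mod 6151)
3738^64 ≡ 4063^2 = 16507969 ≡ 4836 (mod 6151)
3738^128 ≡ 4836^2 = 23386896 ≡ 794 (mod 6151)
3738^256 ≡ 794^2 = 630436 ≡ 3034 (mod 6151)
3738^485 = 3738^256 × 3738^128 × 3738^64 × 3738^32 × 3738^4 × 3738^1 ≡ 3034 × 794 × 4836 × 4063 × 2526 × 3738 (mod 6151).
Accumulate the product:
3034 × 794 = 2408996 ≡ 3955
3955 × 4836 = 19126380 ≡ 2921
2921 × 4063 = 11868023 ≡ 2744
2744 × 2526 = 6931344 ≡ 5318
5318 × 3738 = 19878684 ≡ 4803

4803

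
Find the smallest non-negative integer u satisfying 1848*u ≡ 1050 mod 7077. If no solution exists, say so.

gcd(1848, 7077) = 21, and 21 | 1050, so solutions exist.
Divide through by 21: 88*u ≡ 50 mod 337.
88⁻¹ ≡ 180 (mod 337).
u ≡ 180*50 ≡ 238 (mod 337).
The smallest non-negative solution is u = 238.

238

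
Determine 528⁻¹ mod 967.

163

Run the extended Euclidean algorithm:
967 = 1×528 + 439
528 = 1×439 + 89
439 = 4×89 + 83
89 = 1×83 + 6
83 = 13×6 + 5
6 = 1×5 + 1
5 = 5×1 + 0
gcd(528, 967) = 1, so the inverse exists.
Back-substitute for 1:
1 = 1×6 − 1×5
  = −1×83 + 14×6
  = 14×89 − 15×83
  = −15×439 + 74×89
  = 74×528 − 89×439
  = −89×967 + 163×528
So 528⁻¹ ≡ 163 (mod 967).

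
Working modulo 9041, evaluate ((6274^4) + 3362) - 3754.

(6274)^4 ≡ 6496 (mod 9041)
6496 + 3362 = 9858 ≡ 817 (mod 9041)
817 - 3754 = -2937 ≡ 6104 (mod 9041)

6104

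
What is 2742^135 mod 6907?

Using repeated squaring:
2742^1 ≡ 2742 (mod 6907)
2742^2 ≡ 2742^2 = 7518564 ≡ 3748 (mod 6907)
2742^4 ≡ 3748^2 = 14047504 ≡ 5573 (mod 6907)
2742^8 ≡ 5573^2 = 31058329 ≡ 4457 (mod 6907)
2742^16 ≡ 4457^2 = 19864849 ≡ 317 (mod 6907)
2742^32 ≡ 317^2 = 100489 ≡ 3791 (mod 6907)
2742^64 ≡ 3791^2 = 14371681 ≡ 5121 (mod 6907)
2742^128 ≡ 5121^2 = 26224641 ≡ 5669 (mod 6907)
2742^135 = 2742^128 · 2742^4 · 2742^2 · 2742^1 ≡ 5669 · 5573 · 3748 · 2742 (mod 6907).
Accumulate the product:
5669 · 5573 = 31593337 ≡ 719
719 · 3748 = 2694812 ≡ 1082
1082 · 2742 = 2966844 ≡ 3741

3741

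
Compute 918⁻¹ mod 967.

296

By the extended Euclidean algorithm:
967 = 1*918 + 49
918 = 18*49 + 36
49 = 1*36 + 13
36 = 2*13 + 10
13 = 1*10 + 3
10 = 3*3 + 1
3 = 3*1 + 0
gcd(918, 967) = 1, so the inverse exists.
Bézout: 1 = −281*967 + 296*918.
So 918⁻¹ ≡ 296 (mod 967).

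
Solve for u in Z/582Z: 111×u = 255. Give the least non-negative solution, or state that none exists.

gcd(111, 582) = 3, and 3 | 255, so solutions exist.
Divide through by 3: 37×u mod 194 = 85.
37⁻¹ ≡ 21 (mod 194).
u ≡ 21×85 ≡ 39 (mod 194).
The smallest non-negative solution is u = 39.

39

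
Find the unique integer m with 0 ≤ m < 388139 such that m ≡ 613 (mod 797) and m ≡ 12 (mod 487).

797⁻¹ mod 487: 797·11 ≡ 1 (mod 487), so 797⁻¹ ≡ 11.
m = 613 + 797·((12 − 613)·11 mod 487) = 613 + 797·207 = 165592.

165592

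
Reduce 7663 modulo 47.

7663 = 163·47 + 2, so 7663 ≡ 2 (mod 47).

2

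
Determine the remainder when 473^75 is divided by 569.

75 in binary is 1001011, i.e. 75 = 64 + 8 + 2 + 1.
473^1 ≡ 473 (mod 569)
473^2 ≡ 473^2 = 223729 ≡ 112 (mod 569)
473^4 ≡ 112^2 = 12544 ≡ 26 (mod 569)
473^8 ≡ 26^2 = 676 ≡ 107 (mod 569)
473^16 ≡ 107^2 = 11449 ≡ 69 (mod 569)
473^32 ≡ 69^2 = 4761 ≡ 209 (mod 569)
473^64 ≡ 209^2 = 43681 ≡ 437 (mod 569)
473^75 = 473^64 · 473^8 · 473^2 · 473^1 ≡ 437 · 107 · 112 · 473 (mod 569).
Accumulate the product:
437 · 107 = 46759 ≡ 101
101 · 112 = 11312 ≡ 501
501 · 473 = 236973 ≡ 269

269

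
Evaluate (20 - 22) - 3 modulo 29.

20 - 22 = -2 ≡ 27 (mod 29)
27 - 3 = 24

24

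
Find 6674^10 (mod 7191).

5170

Compute successive squares:
6674^1 ≡ 6674 (mod 7191)
6674^2 ≡ 6674^2 = 44542276 ≡ 1222 (mod 7191)
6674^4 ≡ 1222^2 = 1493284 ≡ 4747 (mod 7191)
6674^8 ≡ 4747^2 = 22534009 ≡ 4606 (mod 7191)
6674^10 = 6674^8 * 6674^2 ≡ 4606 * 1222 (mod 7191).
4606 * 1222 = 5628532 ≡ 5170 (mod 7191).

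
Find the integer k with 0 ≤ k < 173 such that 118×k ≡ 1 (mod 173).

22

By the extended Euclidean algorithm:
173 = 1×118 + 55
118 = 2×55 + 8
55 = 6×8 + 7
8 = 1×7 + 1
7 = 7×1 + 0
gcd(118, 173) = 1, so the inverse exists.
Back-substitute for 1:
1 = 1×8 − 1×7
  = −1×55 + 7×8
  = 7×118 − 15×55
  = −15×173 + 22×118
So 118⁻¹ ≡ 22 (mod 173).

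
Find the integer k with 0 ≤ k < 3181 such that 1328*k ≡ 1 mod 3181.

Apply the Euclidean algorithm and back-substitute:
3181 = 2·1328 + 525
1328 = 2·525 + 278
525 = 1·278 + 247
278 = 1·247 + 31
247 = 7·31 + 30
31 = 1·30 + 1
30 = 30·1 + 0
gcd(1328, 3181) = 1, so the inverse exists.
Bézout: 1 = −43·3181 + 103·1328.
So 1328⁻¹ ≡ 103 (mod 3181).

103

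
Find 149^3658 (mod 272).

149^1 ≡ 149 (mod 272)
149^2 ≡ 149^2 = 22201 ≡ 169 (mod 272)
149^4 ≡ 169^2 = 28561 ≡ 1 (mod 272)
149^8 ≡ 1^2 = 1 (mod 272)
149^16 ≡ 1^2 = 1 (mod 272)
149^32 ≡ 1^2 = 1 (mod 272)
149^64 ≡ 1^2 = 1 (mod 272)
149^128 ≡ 1^2 = 1 (mod 272)
149^256 ≡ 1^2 = 1 (mod 272)
149^512 ≡ 1^2 = 1 (mod 272)
149^1024 ≡ 1^2 = 1 (mod 272)
149^2048 ≡ 1^2 = 1 (mod 272)
149^3658 = 149^2048 * 149^1024 * 149^512 * 149^64 * 149^8 * 149^2 ≡ 1 * 1 * 1 * 1 * 1 * 169 (mod 272).
Accumulate the product:
1 * 1 = 1
1 * 1 = 1
1 * 1 = 1
1 * 1 = 1
1 * 169 = 169

169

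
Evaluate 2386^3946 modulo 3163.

3946 in binary is 111101101010, i.e. 3946 = 2048 + 1024 + 512 + 256 + 64 + 32 + 8 + 2.
2386^1 ≡ 2386 (mod 3163)
2386^2 ≡ 2386^2 = 5692996 ≡ 2759 (mod 3163)
2386^4 ≡ 2759^2 = 7612081 ≡ 1903 (mod 3163)
2386^8 ≡ 1903^2 = 3621409 ≡ 2937 (mod 3163)
2386^16 ≡ 2937^2 = 8625969 ≡ 468 (mod 3163)
2386^32 ≡ 468^2 = 219024 ≡ 777 (mod 3163)
2386^64 ≡ 777^2 = 603729 ≡ 2759 (mod 3163)
2386^128 ≡ 2759^2 = 7612081 ≡ 1903 (mod 3163)
2386^256 ≡ 1903^2 = 3621409 ≡ 2937 (mod 3163)
2386^512 ≡ 2937^2 = 8625969 ≡ 468 (mod 3163)
2386^1024 ≡ 468^2 = 219024 ≡ 777 (mod 3163)
2386^2048 ≡ 777^2 = 603729 ≡ 2759 (mod 3163)
2386^3946 = 2386^2048 × 2386^1024 × 2386^512 × 2386^256 × 2386^64 × 2386^32 × 2386^8 × 2386^2 ≡ 2759 × 777 × 468 × 2937 × 2759 × 777 × 2937 × 2759 (mod 3163).
Accumulate the product:
2759 × 777 = 2143743 ≡ 2392
2392 × 468 = 1119456 ≡ 2917
2917 × 2937 = 8567229 ≡ 1825
1825 × 2759 = 5035175 ≡ 2842
2842 × 777 = 2208234 ≡ 460
460 × 2937 = 1351020 ≡ 419
419 × 2759 = 1156021 ≡ 1526

1526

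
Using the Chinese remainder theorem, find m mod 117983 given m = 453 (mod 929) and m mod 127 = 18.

929⁻¹ mod 127: 929*54 ≡ 1 (mod 127), so 929⁻¹ ≡ 54.
m = 453 + 929*((18 − 453)*54 mod 127) = 453 + 929*5 = 5098.
Check: 5098 mod 929 = 453, 5098 mod 127 = 18. ✓

5098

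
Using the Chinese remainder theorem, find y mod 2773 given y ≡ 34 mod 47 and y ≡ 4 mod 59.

47⁻¹ mod 59: 47*54 ≡ 1 (mod 59), so 47⁻¹ ≡ 54.
y = 34 + 47*((4 − 34)*54 mod 59) = 34 + 47*32 = 1538.

1538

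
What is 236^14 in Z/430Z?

236^1 ≡ 236 (mod 430)
236^2 ≡ 236^2 = 55696 ≡ 226 (mod 430)
236^4 ≡ 226^2 = 51076 ≡ 336 (mod 430)
236^8 ≡ 336^2 = 112896 ≡ 236 (mod 430)
236^14 = 236^8 × 236^4 × 236^2 ≡ 236 × 336 × 226 (mod 430).
Accumulate the product:
236 × 336 = 79296 ≡ 176
176 × 226 = 39776 ≡ 216

216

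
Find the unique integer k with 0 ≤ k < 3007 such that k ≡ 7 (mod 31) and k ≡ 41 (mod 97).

720

31⁻¹ mod 97: 31×72 ≡ 1 (mod 97), so 31⁻¹ ≡ 72.
k = 7 + 31×((41 − 7)×72 mod 97) = 7 + 31×23 = 720.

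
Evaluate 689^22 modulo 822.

689^1 ≡ 689 (mod 822)
689^2 ≡ 689^2 = 474721 ≡ 427 (mod 822)
689^4 ≡ 427^2 = 182329 ≡ 667 (mod 822)
689^8 ≡ 667^2 = 444889 ≡ 187 (mod 822)
689^16 ≡ 187^2 = 34969 ≡ 445 (mod 822)
689^22 = 689^16 * 689^4 * 689^2 ≡ 445 * 667 * 427 (mod 822).
Accumulate the product:
445 * 667 = 296815 ≡ 73
73 * 427 = 31171 ≡ 757

757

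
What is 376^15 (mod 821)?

15 in binary is 1111, i.e. 15 = 8 + 4 + 2 + 1.
376^1 ≡ 376 (mod 821)
376^2 ≡ 376^2 = 141376 ≡ 164 (mod 821)
376^4 ≡ 164^2 = 26896 ≡ 624 (mod 821)
376^8 ≡ 624^2 = 389376 ≡ 222 (mod 821)
376^15 = 376^8 × 376^4 × 376^2 × 376^1 ≡ 222 × 624 × 164 × 376 (mod 821).
Accumulate the product:
222 × 624 = 138528 ≡ 600
600 × 164 = 98400 ≡ 701
701 × 376 = 263576 ≡ 35

35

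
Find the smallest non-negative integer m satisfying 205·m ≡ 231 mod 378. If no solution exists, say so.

357

gcd(205, 378) = 1, so a unique solution mod 378 exists.
205⁻¹ ≡ 319 (mod 378).
m ≡ 319·231 ≡ 357 (mod 378).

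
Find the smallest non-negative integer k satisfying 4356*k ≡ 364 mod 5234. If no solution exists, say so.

1937

gcd(4356, 5234) = 2, and 2 | 364, so solutions exist.
Divide through by 2: 2178*k = 182 (mod 2617).
2178⁻¹ ≡ 1693 (mod 2617).
k ≡ 1693*182 ≡ 1937 (mod 2617).
The smallest non-negative solution is k = 1937.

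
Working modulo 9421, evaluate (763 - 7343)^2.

6905

763 - 7343 = -6580 ≡ 2841 (mod 9421)
(2841)^2 ≡ 6905 (mod 9421)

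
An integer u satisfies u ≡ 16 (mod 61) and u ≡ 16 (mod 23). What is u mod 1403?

16

61⁻¹ mod 23: 61*20 ≡ 1 (mod 23), so 61⁻¹ ≡ 20.
u = 16 + 61*((16 − 16)*20 mod 23) = 16 + 61*0 = 16.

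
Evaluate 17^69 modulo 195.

17^1 ≡ 17 (mod 195)
17^2 ≡ 17^2 = 289 ≡ 94 (mod 195)
17^4 ≡ 94^2 = 8836 ≡ 61 (mod 195)
17^8 ≡ 61^2 = 3721 ≡ 16 (mod 195)
17^16 ≡ 16^2 = 256 ≡ 61 (mod 195)
17^32 ≡ 61^2 = 3721 ≡ 16 (mod 195)
17^64 ≡ 16^2 = 256 ≡ 61 (mod 195)
17^69 = 17^64 × 17^4 × 17^1 ≡ 61 × 61 × 17 (mod 195).
Accumulate the product:
61 × 61 = 3721 ≡ 16
16 × 17 = 272 ≡ 77

77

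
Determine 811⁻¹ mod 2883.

583

2883 = 3·811 + 450
811 = 1·450 + 361
450 = 1·361 + 89
361 = 4·89 + 5
89 = 17·5 + 4
5 = 1·4 + 1
4 = 4·1 + 0
gcd(811, 2883) = 1, so the inverse exists.
Back-substitute for 1:
1 = 1·5 − 1·4
  = −1·89 + 18·5
  = 18·361 − 73·89
  = −73·450 + 91·361
  = 91·811 − 164·450
  = −164·2883 + 583·811
So 811⁻¹ ≡ 583 (mod 2883).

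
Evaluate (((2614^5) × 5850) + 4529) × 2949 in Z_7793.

(2614)^5 ≡ 4692 (mod 7793)
4692 × 5850 = 27448200 ≡ 1254 (mod 7793)
1254 + 4529 = 5783
5783 × 2949 = 17054067 ≡ 2983 (mod 7793)

2983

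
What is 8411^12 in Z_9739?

Compute successive squares:
12 in binary is 1100, i.e. 12 = 8 + 4.
8411^1 ≡ 8411 (mod 9739)
8411^2 ≡ 8411^2 = 70744921 ≡ 825 (mod 9739)
8411^4 ≡ 825^2 = 680625 ≡ 8634 (mod 9739)
8411^8 ≡ 8634^2 = 74545956 ≡ 3650 (mod 9739)
8411^12 = 8411^8 · 8411^4 ≡ 3650 · 8634 (mod 9739).
3650 · 8634 = 31514100 ≡ 8435 (mod 9739).

8435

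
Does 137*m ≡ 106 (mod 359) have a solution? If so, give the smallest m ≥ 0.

gcd(137, 359) = 1, so a unique solution mod 359 exists.
137⁻¹ ≡ 76 (mod 359).
m ≡ 76*106 ≡ 158 (mod 359).

158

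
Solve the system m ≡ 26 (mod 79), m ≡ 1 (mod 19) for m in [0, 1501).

1369

79⁻¹ mod 19: 79·13 ≡ 1 (mod 19), so 79⁻¹ ≡ 13.
m = 26 + 79·((1 − 26)·13 mod 19) = 26 + 79·17 = 1369.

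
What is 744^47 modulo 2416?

864

Compute successive squares:
47 in binary is 101111, i.e. 47 = 32 + 8 + 4 + 2 + 1.
744^1 ≡ 744 (mod 2416)
744^2 ≡ 744^2 = 553536 ≡ 272 (mod 2416)
744^4 ≡ 272^2 = 73984 ≡ 1504 (mod 2416)
744^8 ≡ 1504^2 = 2262016 ≡ 640 (mod 2416)
744^16 ≡ 640^2 = 409600 ≡ 1296 (mod 2416)
744^32 ≡ 1296^2 = 1679616 ≡ 496 (mod 2416)
744^47 = 744^32 × 744^8 × 744^4 × 744^2 × 744^1 ≡ 496 × 640 × 1504 × 272 × 744 (mod 2416).
Accumulate the product:
496 × 640 = 317440 ≡ 944
944 × 1504 = 1419776 ≡ 1584
1584 × 272 = 430848 ≡ 800
800 × 744 = 595200 ≡ 864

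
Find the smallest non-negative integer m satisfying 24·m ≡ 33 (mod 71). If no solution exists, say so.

gcd(24, 71) = 1, so a unique solution mod 71 exists.
24⁻¹ ≡ 3 (mod 71).
m ≡ 3·33 ≡ 28 (mod 71).

28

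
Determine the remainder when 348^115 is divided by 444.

72

115 in binary is 1110011, i.e. 115 = 64 + 32 + 16 + 2 + 1.
348^1 ≡ 348 (mod 444)
348^2 ≡ 348^2 = 121104 ≡ 336 (mod 444)
348^4 ≡ 336^2 = 112896 ≡ 120 (mod 444)
348^8 ≡ 120^2 = 14400 ≡ 192 (mod 444)
348^16 ≡ 192^2 = 36864 ≡ 12 (mod 444)
348^32 ≡ 12^2 = 144 (mod 444)
348^64 ≡ 144^2 = 20736 ≡ 312 (mod 444)
348^115 = 348^64 × 348^32 × 348^16 × 348^2 × 348^1 ≡ 312 × 144 × 12 × 336 × 348 (mod 444).
Accumulate the product:
312 × 144 = 44928 ≡ 84
84 × 12 = 1008 ≡ 120
120 × 336 = 40320 ≡ 360
360 × 348 = 125280 ≡ 72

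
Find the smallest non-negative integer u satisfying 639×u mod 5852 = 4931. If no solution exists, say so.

gcd(639, 5852) = 1, so a unique solution mod 5852 exists.
639⁻¹ ≡ 2839 (mod 5852).
u ≡ 2839×4931 ≡ 1125 (mod 5852).

1125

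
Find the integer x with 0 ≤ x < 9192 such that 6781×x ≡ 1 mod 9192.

61

Apply the Euclidean algorithm and back-substitute:
9192 = 1×6781 + 2411
6781 = 2×2411 + 1959
2411 = 1×1959 + 452
1959 = 4×452 + 151
452 = 2×151 + 150
151 = 1×150 + 1
150 = 150×1 + 0
gcd(6781, 9192) = 1, so the inverse exists.
Bézout: 1 = −45×9192 + 61×6781.
So 6781⁻¹ ≡ 61 (mod 9192).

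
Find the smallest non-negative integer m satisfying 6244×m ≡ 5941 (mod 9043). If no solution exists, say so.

gcd(6244, 9043) = 1, so a unique solution mod 9043 exists.
6244⁻¹ ≡ 42 (mod 9043).
m ≡ 42×5941 ≡ 5361 (mod 9043).

5361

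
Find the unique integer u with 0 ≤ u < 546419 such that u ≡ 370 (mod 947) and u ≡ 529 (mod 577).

300569

947⁻¹ mod 577: 947*354 ≡ 1 (mod 577), so 947⁻¹ ≡ 354.
u = 370 + 947*((529 − 370)*354 mod 577) = 370 + 947*317 = 300569.
Check: 300569 mod 947 = 370, 300569 mod 577 = 529. ✓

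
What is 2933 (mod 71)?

2933 = 41*71 + 22, so 2933 ≡ 22 (mod 71).

22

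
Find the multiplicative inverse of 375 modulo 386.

By the extended Euclidean algorithm:
386 = 1*375 + 11
375 = 34*11 + 1
11 = 11*1 + 0
gcd(375, 386) = 1, so the inverse exists.
Bézout: 1 = −34*386 + 35*375.
So 375⁻¹ ≡ 35 (mod 386).

35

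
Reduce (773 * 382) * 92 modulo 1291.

773 * 382 = 295286 ≡ 938 (mod 1291)
938 * 92 = 86296 ≡ 1090 (mod 1291)

1090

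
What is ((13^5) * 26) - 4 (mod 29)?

(13)^5 ≡ 6 (mod 29)
6 * 26 = 156 ≡ 11 (mod 29)
11 - 4 = 7

7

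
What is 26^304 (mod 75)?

Using repeated squaring:
304 in binary is 100110000, i.e. 304 = 256 + 32 + 16.
26^1 ≡ 26 (mod 75)
26^2 ≡ 26^2 = 676 ≡ 1 (mod 75)
26^4 ≡ 1^2 = 1 (mod 75)
26^8 ≡ 1^2 = 1 (mod 75)
26^16 ≡ 1^2 = 1 (mod 75)
26^32 ≡ 1^2 = 1 (mod 75)
26^64 ≡ 1^2 = 1 (mod 75)
26^128 ≡ 1^2 = 1 (mod 75)
26^256 ≡ 1^2 = 1 (mod 75)
26^304 = 26^256 × 26^32 × 26^16 ≡ 1 × 1 × 1 (mod 75).
Accumulate the product:
1 × 1 = 1
1 × 1 = 1

1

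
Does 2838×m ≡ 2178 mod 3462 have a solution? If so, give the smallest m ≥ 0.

gcd(2838, 3462) = 6, and 6 | 2178, so solutions exist.
Divide through by 6: 473×m = 363 (mod 577).
473⁻¹ ≡ 405 (mod 577).
m ≡ 405×363 ≡ 457 (mod 577).
The smallest non-negative solution is m = 457.

457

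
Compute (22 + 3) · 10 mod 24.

10

22 + 3 = 25 ≡ 1 (mod 24)
1 · 10 = 10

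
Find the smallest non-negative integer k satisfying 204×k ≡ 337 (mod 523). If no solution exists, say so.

gcd(204, 523) = 1, so a unique solution mod 523 exists.
204⁻¹ ≡ 382 (mod 523).
k ≡ 382×337 ≡ 76 (mod 523).

76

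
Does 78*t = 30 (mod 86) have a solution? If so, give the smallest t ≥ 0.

7

gcd(78, 86) = 2, and 2 | 30, so solutions exist.
Divide through by 2: 39*t ≡ 15 mod 43.
39⁻¹ ≡ 32 (mod 43).
t ≡ 32*15 ≡ 7 (mod 43).
The smallest non-negative solution is t = 7.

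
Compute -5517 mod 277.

-5517 = -20·277 + 23, so -5517 ≡ 23 (mod 277).

23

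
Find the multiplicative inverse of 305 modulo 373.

Apply the Euclidean algorithm and back-substitute:
373 = 1×305 + 68
305 = 4×68 + 33
68 = 2×33 + 2
33 = 16×2 + 1
2 = 2×1 + 0
gcd(305, 373) = 1, so the inverse exists.
Back-substitute for 1:
1 = 1×33 − 16×2
  = −16×68 + 33×33
  = 33×305 − 148×68
  = −148×373 + 181×305
So 305⁻¹ ≡ 181 (mod 373).

181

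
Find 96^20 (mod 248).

160

Using repeated squaring:
20 in binary is 10100, i.e. 20 = 16 + 4.
96^1 ≡ 96 (mod 248)
96^2 ≡ 96^2 = 9216 ≡ 40 (mod 248)
96^4 ≡ 40^2 = 1600 ≡ 112 (mod 248)
96^8 ≡ 112^2 = 12544 ≡ 144 (mod 248)
96^16 ≡ 144^2 = 20736 ≡ 152 (mod 248)
96^20 = 96^16 · 96^4 ≡ 152 · 112 (mod 248).
152 · 112 = 17024 ≡ 160 (mod 248).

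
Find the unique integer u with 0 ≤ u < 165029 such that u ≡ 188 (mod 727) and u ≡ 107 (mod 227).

727⁻¹ mod 227: 727×153 ≡ 1 (mod 227), so 727⁻¹ ≡ 153.
u = 188 + 727×((107 − 188)×153 mod 227) = 188 + 727×92 = 67072.

67072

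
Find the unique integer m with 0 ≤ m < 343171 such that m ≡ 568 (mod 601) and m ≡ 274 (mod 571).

269215

601⁻¹ mod 571: 601*552 ≡ 1 (mod 571), so 601⁻¹ ≡ 552.
m = 568 + 601*((274 − 568)*552 mod 571) = 568 + 601*447 = 269215.
Check: 269215 mod 601 = 568, 269215 mod 571 = 274. ✓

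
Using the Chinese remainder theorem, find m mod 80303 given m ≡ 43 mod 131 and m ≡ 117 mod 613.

131⁻¹ mod 613: 131·365 ≡ 1 (mod 613), so 131⁻¹ ≡ 365.
m = 43 + 131·((117 − 43)·365 mod 613) = 43 + 131·38 = 5021.
Check: 5021 mod 131 = 43, 5021 mod 613 = 117. ✓

5021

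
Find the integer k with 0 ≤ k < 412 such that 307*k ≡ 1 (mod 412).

By the extended Euclidean algorithm:
412 = 1×307 + 105
307 = 2×105 + 97
105 = 1×97 + 8
97 = 12×8 + 1
8 = 8×1 + 0
gcd(307, 412) = 1, so the inverse exists.
Bézout: 1 = −38×412 + 51×307.
So 307⁻¹ ≡ 51 (mod 412).

51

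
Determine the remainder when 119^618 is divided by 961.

32

Compute successive squares:
618 in binary is 1001101010, i.e. 618 = 512 + 64 + 32 + 8 + 2.
119^1 ≡ 119 (mod 961)
119^2 ≡ 119^2 = 14161 ≡ 707 (mod 961)
119^4 ≡ 707^2 = 499849 ≡ 129 (mod 961)
119^8 ≡ 129^2 = 16641 ≡ 304 (mod 961)
119^16 ≡ 304^2 = 92416 ≡ 160 (mod 961)
119^32 ≡ 160^2 = 25600 ≡ 614 (mod 961)
119^64 ≡ 614^2 = 376996 ≡ 284 (mod 961)
119^128 ≡ 284^2 = 80656 ≡ 893 (mod 961)
119^256 ≡ 893^2 = 797449 ≡ 780 (mod 961)
119^512 ≡ 780^2 = 608400 ≡ 87 (mod 961)
119^618 = 119^512 · 119^64 · 119^32 · 119^8 · 119^2 ≡ 87 · 284 · 614 · 304 · 707 (mod 961).
Accumulate the product:
87 · 284 = 24708 ≡ 683
683 · 614 = 419362 ≡ 366
366 · 304 = 111264 ≡ 749
749 · 707 = 529543 ≡ 32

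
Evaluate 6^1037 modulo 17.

10

1037 in binary is 10000001101, i.e. 1037 = 1024 + 8 + 4 + 1.
6^1 ≡ 6 (mod 17)
6^2 ≡ 6^2 = 36 ≡ 2 (mod 17)
6^4 ≡ 2^2 = 4 (mod 17)
6^8 ≡ 4^2 = 16 (mod 17)
6^16 ≡ 16^2 = 256 ≡ 1 (mod 17)
6^32 ≡ 1^2 = 1 (mod 17)
6^64 ≡ 1^2 = 1 (mod 17)
6^128 ≡ 1^2 = 1 (mod 17)
6^256 ≡ 1^2 = 1 (mod 17)
6^512 ≡ 1^2 = 1 (mod 17)
6^1024 ≡ 1^2 = 1 (mod 17)
6^1037 = 6^1024 · 6^8 · 6^4 · 6^1 ≡ 1 · 16 · 4 · 6 (mod 17).
Accumulate the product:
1 · 16 = 16
16 · 4 = 64 ≡ 13
13 · 6 = 78 ≡ 10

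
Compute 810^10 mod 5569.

10 in binary is 1010, i.e. 10 = 8 + 2.
810^1 ≡ 810 (mod 5569)
810^2 ≡ 810^2 = 656100 ≡ 4527 (mod 5569)
810^4 ≡ 4527^2 = 20493729 ≡ 5378 (mod 5569)
810^8 ≡ 5378^2 = 28922884 ≡ 3067 (mod 5569)
810^10 = 810^8 × 810^2 ≡ 3067 × 4527 (mod 5569).
3067 × 4527 = 13884309 ≡ 792 (mod 5569).

792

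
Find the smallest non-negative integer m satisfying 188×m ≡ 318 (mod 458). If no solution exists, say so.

gcd(188, 458) = 2, and 2 | 318, so solutions exist.
Divide through by 2: 94×m mod 229 = 159.
94⁻¹ ≡ 134 (mod 229).
m ≡ 134×159 ≡ 9 (mod 229).
The smallest non-negative solution is m = 9.

9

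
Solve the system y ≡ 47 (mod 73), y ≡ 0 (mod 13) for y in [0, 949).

923

73⁻¹ mod 13: 73*5 ≡ 1 (mod 13), so 73⁻¹ ≡ 5.
y = 47 + 73*((0 − 47)*5 mod 13) = 47 + 73*12 = 923.
Check: 923 mod 73 = 47, 923 mod 13 = 0. ✓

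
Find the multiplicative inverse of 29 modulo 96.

53

By the extended Euclidean algorithm:
96 = 3·29 + 9
29 = 3·9 + 2
9 = 4·2 + 1
2 = 2·1 + 0
gcd(29, 96) = 1, so the inverse exists.
Back-substitute for 1:
1 = 1·9 − 4·2
  = −4·29 + 13·9
  = 13·96 − 43·29
So 29⁻¹ ≡ −43 ≡ 53 (mod 96).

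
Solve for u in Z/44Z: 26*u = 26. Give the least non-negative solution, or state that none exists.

gcd(26, 44) = 2, and 2 | 26, so solutions exist.
Divide through by 2: 13*u ≡ 13 (mod 22).
13⁻¹ ≡ 17 (mod 22).
u ≡ 17*13 ≡ 1 (mod 22).
The smallest non-negative solution is u = 1.

1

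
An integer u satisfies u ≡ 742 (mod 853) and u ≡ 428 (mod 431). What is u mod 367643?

357296

853⁻¹ mod 431: 853*383 ≡ 1 (mod 431), so 853⁻¹ ≡ 383.
u = 742 + 853*((428 − 742)*383 mod 431) = 742 + 853*418 = 357296.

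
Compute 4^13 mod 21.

4

Using repeated squaring:
13 in binary is 1101, i.e. 13 = 8 + 4 + 1.
4^1 ≡ 4 (mod 21)
4^2 ≡ 4^2 = 16 (mod 21)
4^4 ≡ 16^2 = 256 ≡ 4 (mod 21)
4^8 ≡ 4^2 = 16 (mod 21)
4^13 = 4^8 * 4^4 * 4^1 ≡ 16 * 4 * 4 (mod 21).
Accumulate the product:
16 * 4 = 64 ≡ 1
1 * 4 = 4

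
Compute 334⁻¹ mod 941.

324

Apply the Euclidean algorithm and back-substitute:
941 = 2·334 + 273
334 = 1·273 + 61
273 = 4·61 + 29
61 = 2·29 + 3
29 = 9·3 + 2
3 = 1·2 + 1
2 = 2·1 + 0
gcd(334, 941) = 1, so the inverse exists.
Back-substitute for 1:
1 = 1·3 − 1·2
  = −1·29 + 10·3
  = 10·61 − 21·29
  = −21·273 + 94·61
  = 94·334 − 115·273
  = −115·941 + 324·334
So 334⁻¹ ≡ 324 (mod 941).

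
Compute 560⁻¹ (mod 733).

Run the extended Euclidean algorithm:
733 = 1·560 + 173
560 = 3·173 + 41
173 = 4·41 + 9
41 = 4·9 + 5
9 = 1·5 + 4
5 = 1·4 + 1
4 = 4·1 + 0
gcd(560, 733) = 1, so the inverse exists.
Bézout: 1 = −123·733 + 161·560.
So 560⁻¹ ≡ 161 (mod 733).

161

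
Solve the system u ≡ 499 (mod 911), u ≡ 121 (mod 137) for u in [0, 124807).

23274

911⁻¹ mod 137: 911·117 ≡ 1 (mod 137), so 911⁻¹ ≡ 117.
u = 499 + 911·((121 − 499)·117 mod 137) = 499 + 911·25 = 23274.
Check: 23274 mod 911 = 499, 23274 mod 137 = 121. ✓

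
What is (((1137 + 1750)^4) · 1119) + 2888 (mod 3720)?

1137 + 1750 = 2887
(2887)^4 ≡ 721 (mod 3720)
721 · 1119 = 806799 ≡ 3279 (mod 3720)
3279 + 2888 = 6167 ≡ 2447 (mod 3720)

2447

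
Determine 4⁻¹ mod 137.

103

Apply the Euclidean algorithm and back-substitute:
137 = 34·4 + 1
4 = 4·1 + 0
gcd(4, 137) = 1, so the inverse exists.
Bézout: 1 = 1·137 − 34·4.
So 4⁻¹ ≡ −34 ≡ 103 (mod 137).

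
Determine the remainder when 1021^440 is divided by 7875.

1051

Using repeated squaring:
440 in binary is 110111000, i.e. 440 = 256 + 128 + 32 + 16 + 8.
1021^1 ≡ 1021 (mod 7875)
1021^2 ≡ 1021^2 = 1042441 ≡ 2941 (mod 7875)
1021^4 ≡ 2941^2 = 8649481 ≡ 2731 (mod 7875)
1021^8 ≡ 2731^2 = 7458361 ≡ 736 (mod 7875)
1021^16 ≡ 736^2 = 541696 ≡ 6196 (mod 7875)
1021^32 ≡ 6196^2 = 38390416 ≡ 7666 (mod 7875)
1021^64 ≡ 7666^2 = 58767556 ≡ 4306 (mod 7875)
1021^128 ≡ 4306^2 = 18541636 ≡ 3886 (mod 7875)
1021^256 ≡ 3886^2 = 15100996 ≡ 4621 (mod 7875)
1021^440 = 1021^256 · 1021^128 · 1021^32 · 1021^16 · 1021^8 ≡ 4621 · 3886 · 7666 · 6196 · 736 (mod 7875).
Accumulate the product:
4621 · 3886 = 17957206 ≡ 2206
2206 · 7666 = 16911196 ≡ 3571
3571 · 6196 = 22125916 ≡ 5041
5041 · 736 = 3710176 ≡ 1051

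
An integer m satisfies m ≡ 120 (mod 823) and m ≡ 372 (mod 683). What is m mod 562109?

226445

823⁻¹ mod 683: 823×161 ≡ 1 (mod 683), so 823⁻¹ ≡ 161.
m = 120 + 823×((372 − 120)×161 mod 683) = 120 + 823×275 = 226445.
Check: 226445 mod 823 = 120, 226445 mod 683 = 372. ✓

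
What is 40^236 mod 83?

236 in binary is 11101100, i.e. 236 = 128 + 64 + 32 + 8 + 4.
40^1 ≡ 40 (mod 83)
40^2 ≡ 40^2 = 1600 ≡ 23 (mod 83)
40^4 ≡ 23^2 = 529 ≡ 31 (mod 83)
40^8 ≡ 31^2 = 961 ≡ 48 (mod 83)
40^16 ≡ 48^2 = 2304 ≡ 63 (mod 83)
40^32 ≡ 63^2 = 3969 ≡ 68 (mod 83)
40^64 ≡ 68^2 = 4624 ≡ 59 (mod 83)
40^128 ≡ 59^2 = 3481 ≡ 78 (mod 83)
40^236 = 40^128 × 40^64 × 40^32 × 40^8 × 40^4 ≡ 78 × 59 × 68 × 48 × 31 (mod 83).
Accumulate the product:
78 × 59 = 4602 ≡ 37
37 × 68 = 2516 ≡ 26
26 × 48 = 1248 ≡ 3
3 × 31 = 93 ≡ 10

10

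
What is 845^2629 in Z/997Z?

By square-and-multiply:
845^1 ≡ 845 (mod 997)
845^2 ≡ 845^2 = 714025 ≡ 173 (mod 997)
845^4 ≡ 173^2 = 29929 ≡ 19 (mod 997)
845^8 ≡ 19^2 = 361 (mod 997)
845^16 ≡ 361^2 = 130321 ≡ 711 (mod 997)
845^32 ≡ 711^2 = 505521 ≡ 42 (mod 997)
845^64 ≡ 42^2 = 1764 ≡ 767 (mod 997)
845^128 ≡ 767^2 = 588289 ≡ 59 (mod 997)
845^256 ≡ 59^2 = 3481 ≡ 490 (mod 997)
845^512 ≡ 490^2 = 240100 ≡ 820 (mod 997)
845^1024 ≡ 820^2 = 672400 ≡ 422 (mod 997)
845^2048 ≡ 422^2 = 178084 ≡ 618 (mod 997)
845^2629 = 845^2048 · 845^512 · 845^64 · 845^4 · 845^1 ≡ 618 · 820 · 767 · 19 · 845 (mod 997).
Accumulate the product:
618 · 820 = 506760 ≡ 284
284 · 767 = 217828 ≡ 482
482 · 19 = 9158 ≡ 185
185 · 845 = 156325 ≡ 793

793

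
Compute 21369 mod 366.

141

21369 = 58·366 + 141, so 21369 ≡ 141 (mod 366).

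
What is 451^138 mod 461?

Compute successive squares:
138 in binary is 10001010, i.e. 138 = 128 + 8 + 2.
451^1 ≡ 451 (mod 461)
451^2 ≡ 451^2 = 203401 ≡ 100 (mod 461)
451^4 ≡ 100^2 = 10000 ≡ 319 (mod 461)
451^8 ≡ 319^2 = 101761 ≡ 341 (mod 461)
451^16 ≡ 341^2 = 116281 ≡ 109 (mod 461)
451^32 ≡ 109^2 = 11881 ≡ 356 (mod 461)
451^64 ≡ 356^2 = 126736 ≡ 422 (mod 461)
451^128 ≡ 422^2 = 178084 ≡ 138 (mod 461)
451^138 = 451^128 * 451^8 * 451^2 ≡ 138 * 341 * 100 (mod 461).
Accumulate the product:
138 * 341 = 47058 ≡ 36
36 * 100 = 3600 ≡ 373

373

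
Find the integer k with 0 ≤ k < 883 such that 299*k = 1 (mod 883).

Run the extended Euclidean algorithm:
883 = 2×299 + 285
299 = 1×285 + 14
285 = 20×14 + 5
14 = 2×5 + 4
5 = 1×4 + 1
4 = 4×1 + 0
gcd(299, 883) = 1, so the inverse exists.
Back-substitute for 1:
1 = 1×5 − 1×4
  = −1×14 + 3×5
  = 3×285 − 61×14
  = −61×299 + 64×285
  = 64×883 − 189×299
So 299⁻¹ ≡ −189 ≡ 694 (mod 883).

694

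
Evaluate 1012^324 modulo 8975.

5136

324 in binary is 101000100, i.e. 324 = 256 + 64 + 4.
1012^1 ≡ 1012 (mod 8975)
1012^2 ≡ 1012^2 = 1024144 ≡ 994 (mod 8975)
1012^4 ≡ 994^2 = 988036 ≡ 786 (mod 8975)
1012^8 ≡ 786^2 = 617796 ≡ 7496 (mod 8975)
1012^16 ≡ 7496^2 = 56190016 ≡ 6516 (mod 8975)
1012^32 ≡ 6516^2 = 42458256 ≡ 6506 (mod 8975)
1012^64 ≡ 6506^2 = 42328036 ≡ 1936 (mod 8975)
1012^128 ≡ 1936^2 = 3748096 ≡ 5521 (mod 8975)
1012^256 ≡ 5521^2 = 30481441 ≡ 2341 (mod 8975)
1012^324 = 1012^256 × 1012^64 × 1012^4 ≡ 2341 × 1936 × 786 (mod 8975).
Accumulate the product:
2341 × 1936 = 4532176 ≡ 8776
8776 × 786 = 6897936 ≡ 5136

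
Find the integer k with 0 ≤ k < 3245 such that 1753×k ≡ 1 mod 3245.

2412

Run the extended Euclidean algorithm:
3245 = 1*1753 + 1492
1753 = 1*1492 + 261
1492 = 5*261 + 187
261 = 1*187 + 74
187 = 2*74 + 39
74 = 1*39 + 35
39 = 1*35 + 4
35 = 8*4 + 3
4 = 1*3 + 1
3 = 3*1 + 0
gcd(1753, 3245) = 1, so the inverse exists.
Bézout: 1 = 450*3245 − 833*1753.
So 1753⁻¹ ≡ −833 ≡ 2412 (mod 3245).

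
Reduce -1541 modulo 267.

61

-1541 = -6·267 + 61, so -1541 ≡ 61 (mod 267).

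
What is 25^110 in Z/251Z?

20

110 in binary is 1101110, i.e. 110 = 64 + 32 + 8 + 4 + 2.
25^1 ≡ 25 (mod 251)
25^2 ≡ 25^2 = 625 ≡ 123 (mod 251)
25^4 ≡ 123^2 = 15129 ≡ 69 (mod 251)
25^8 ≡ 69^2 = 4761 ≡ 243 (mod 251)
25^16 ≡ 243^2 = 59049 ≡ 64 (mod 251)
25^32 ≡ 64^2 = 4096 ≡ 80 (mod 251)
25^64 ≡ 80^2 = 6400 ≡ 125 (mod 251)
25^110 = 25^64 × 25^32 × 25^8 × 25^4 × 25^2 ≡ 125 × 80 × 243 × 69 × 123 (mod 251).
Accumulate the product:
125 × 80 = 10000 ≡ 211
211 × 243 = 51273 ≡ 69
69 × 69 = 4761 ≡ 243
243 × 123 = 29889 ≡ 20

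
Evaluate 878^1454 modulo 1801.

1612

Using repeated squaring:
1454 in binary is 10110101110, i.e. 1454 = 1024 + 256 + 128 + 32 + 8 + 4 + 2.
878^1 ≡ 878 (mod 1801)
878^2 ≡ 878^2 = 770884 ≡ 56 (mod 1801)
878^4 ≡ 56^2 = 3136 ≡ 1335 (mod 1801)
878^8 ≡ 1335^2 = 1782225 ≡ 1036 (mod 1801)
878^16 ≡ 1036^2 = 1073296 ≡ 1701 (mod 1801)
878^32 ≡ 1701^2 = 2893401 ≡ 995 (mod 1801)
878^64 ≡ 995^2 = 990025 ≡ 1276 (mod 1801)
878^128 ≡ 1276^2 = 1628176 ≡ 72 (mod 1801)
878^256 ≡ 72^2 = 5184 ≡ 1582 (mod 1801)
878^512 ≡ 1582^2 = 2502724 ≡ 1135 (mod 1801)
878^1024 ≡ 1135^2 = 1288225 ≡ 510 (mod 1801)
878^1454 = 878^1024 × 878^256 × 878^128 × 878^32 × 878^8 × 878^4 × 878^2 ≡ 510 × 1582 × 72 × 995 × 1036 × 1335 × 56 (mod 1801).
Accumulate the product:
510 × 1582 = 806820 ≡ 1773
1773 × 72 = 127656 ≡ 1586
1586 × 995 = 1578070 ≡ 394
394 × 1036 = 408184 ≡ 1158
1158 × 1335 = 1545930 ≡ 672
672 × 56 = 37632 ≡ 1612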